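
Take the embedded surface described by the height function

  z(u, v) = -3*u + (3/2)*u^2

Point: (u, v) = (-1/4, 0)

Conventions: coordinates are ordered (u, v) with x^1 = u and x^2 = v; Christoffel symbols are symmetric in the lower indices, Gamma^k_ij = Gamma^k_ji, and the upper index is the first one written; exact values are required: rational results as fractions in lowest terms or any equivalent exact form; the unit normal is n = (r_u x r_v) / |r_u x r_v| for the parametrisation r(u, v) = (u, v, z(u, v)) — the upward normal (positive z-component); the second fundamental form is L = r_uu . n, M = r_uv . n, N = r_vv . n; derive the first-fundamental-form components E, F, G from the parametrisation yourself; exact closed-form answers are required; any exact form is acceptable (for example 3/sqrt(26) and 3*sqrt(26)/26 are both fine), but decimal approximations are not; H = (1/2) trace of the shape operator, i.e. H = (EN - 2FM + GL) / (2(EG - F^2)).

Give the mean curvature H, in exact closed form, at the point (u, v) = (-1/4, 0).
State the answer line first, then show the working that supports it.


Answer: H = 96*sqrt(241)/58081

z_u = -15/4, z_v = 0, z_uu = 3, z_uv = 0, z_vv = 0
E = 241/16, F = 0, G = 1; answer radicand W^2 = 241/16
unnormalised second-form numerators: l = 3, m = 0, n = 0; L = l/sqrt(241/16), and similarly M = m/sqrt(W^2), N = n/sqrt(W^2)
H = (E*n - 2*F*m + G*l) / (2*(EG - F^2)*sqrt(W^2)); E*n - 2*F*m + G*l = 3, EG - F^2 = 241/16, so H = (24/241)/sqrt(241/16)


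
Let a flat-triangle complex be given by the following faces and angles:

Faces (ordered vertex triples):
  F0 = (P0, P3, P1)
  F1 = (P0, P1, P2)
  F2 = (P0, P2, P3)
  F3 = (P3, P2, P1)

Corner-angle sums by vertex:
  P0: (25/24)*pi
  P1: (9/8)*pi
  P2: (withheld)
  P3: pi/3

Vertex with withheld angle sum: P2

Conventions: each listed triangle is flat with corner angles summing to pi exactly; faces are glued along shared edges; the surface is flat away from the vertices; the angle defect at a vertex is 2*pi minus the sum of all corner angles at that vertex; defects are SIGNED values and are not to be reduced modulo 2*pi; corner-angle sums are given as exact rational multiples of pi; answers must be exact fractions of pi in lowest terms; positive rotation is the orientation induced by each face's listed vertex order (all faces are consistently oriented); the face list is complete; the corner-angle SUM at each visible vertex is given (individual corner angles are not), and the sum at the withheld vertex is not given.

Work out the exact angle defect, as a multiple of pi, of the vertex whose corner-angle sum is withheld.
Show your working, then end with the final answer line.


V = 4, E = 6, F = 4; chi = V - E + F = 2
Gauss-Bonnet: total defect = 2*pi*chi = 4*pi; visible defects sum to (7/2)*pi

Answer: defect(P2) = pi/2


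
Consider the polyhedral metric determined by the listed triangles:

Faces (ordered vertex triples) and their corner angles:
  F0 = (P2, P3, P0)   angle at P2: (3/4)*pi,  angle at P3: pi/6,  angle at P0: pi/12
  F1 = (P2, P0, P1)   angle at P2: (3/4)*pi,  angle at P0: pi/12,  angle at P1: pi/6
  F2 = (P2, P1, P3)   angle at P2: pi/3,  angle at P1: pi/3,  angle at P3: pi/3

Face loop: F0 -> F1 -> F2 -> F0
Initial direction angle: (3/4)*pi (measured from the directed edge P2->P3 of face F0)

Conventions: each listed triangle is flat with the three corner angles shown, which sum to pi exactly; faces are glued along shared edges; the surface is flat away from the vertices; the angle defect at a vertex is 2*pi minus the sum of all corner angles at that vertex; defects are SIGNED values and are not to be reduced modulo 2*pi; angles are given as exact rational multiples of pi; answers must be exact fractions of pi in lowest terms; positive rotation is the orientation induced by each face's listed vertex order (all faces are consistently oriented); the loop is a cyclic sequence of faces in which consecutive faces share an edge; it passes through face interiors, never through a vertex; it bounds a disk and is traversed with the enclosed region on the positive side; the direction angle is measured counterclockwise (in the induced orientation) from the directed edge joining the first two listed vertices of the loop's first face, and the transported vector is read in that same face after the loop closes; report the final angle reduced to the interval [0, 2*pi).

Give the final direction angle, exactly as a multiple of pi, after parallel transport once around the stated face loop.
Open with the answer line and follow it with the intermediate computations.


Answer: final direction angle = (11/12)*pi

enclosed vertex P2: corner angles sum to (11/6)*pi, defect = 2*pi - (11/6)*pi = pi/6
adding the enclosed defects to the starting angle (mod 2*pi, induced orientation) gives the holonomy
final angle = (3/4)*pi + pi/6 = (11/12)*pi (mod 2*pi)


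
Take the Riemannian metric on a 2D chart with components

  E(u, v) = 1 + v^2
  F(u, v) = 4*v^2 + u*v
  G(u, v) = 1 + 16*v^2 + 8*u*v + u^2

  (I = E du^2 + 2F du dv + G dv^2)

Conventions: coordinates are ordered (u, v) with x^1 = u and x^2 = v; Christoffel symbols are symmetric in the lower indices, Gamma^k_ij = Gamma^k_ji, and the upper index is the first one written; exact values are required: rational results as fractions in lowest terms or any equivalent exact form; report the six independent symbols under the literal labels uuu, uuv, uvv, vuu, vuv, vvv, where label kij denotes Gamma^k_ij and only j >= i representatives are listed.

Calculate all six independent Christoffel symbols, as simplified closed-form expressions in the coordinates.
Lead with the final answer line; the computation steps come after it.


Answer: Gamma_uuu = 0, Gamma_uuv = v/(u^2 + 8*u*v + 17*v^2 + 1), Gamma_uvv = 4*v/(u^2 + 8*u*v + 17*v^2 + 1), Gamma_vuu = 0, Gamma_vuv = (u + 4*v)/(u^2 + 8*u*v + 17*v^2 + 1), Gamma_vvv = (4*u + 16*v)/(u^2 + 8*u*v + 17*v^2 + 1)

E = 1 + v^2; F = 4*v^2 + u*v; G = 1 + 16*v^2 + 8*u*v + u^2
Gamma^k_ij = (1/2) g^{kl} (d_i g_jl + d_j g_il - d_l g_ij), with g^inv = (1/(EG-F^2)) [[G, -F], [-F, E]]
first partials: E_u = 0, E_v = 2*v, F_u = v, F_v = 8*v + u, G_u = 8*v + 2*u, G_v = 32*v + 8*u
D = EG - F^2 = 1 + 17*v^2 + 8*u*v + u^2
expanded: Gamma^u_uu = (G E_u - 2F F_u + F E_v)/(2D), Gamma^u_uv = (G E_v - F G_u)/(2D), Gamma^u_vv = (2G F_v - G G_u - F G_v)/(2D), Gamma^v_uu = (2E F_u - E E_v - F E_u)/(2D), Gamma^v_uv = (E G_u - F E_v)/(2D), Gamma^v_vv = (E G_v - 2F F_v + F G_u)/(2D); substitute and cancel common factors


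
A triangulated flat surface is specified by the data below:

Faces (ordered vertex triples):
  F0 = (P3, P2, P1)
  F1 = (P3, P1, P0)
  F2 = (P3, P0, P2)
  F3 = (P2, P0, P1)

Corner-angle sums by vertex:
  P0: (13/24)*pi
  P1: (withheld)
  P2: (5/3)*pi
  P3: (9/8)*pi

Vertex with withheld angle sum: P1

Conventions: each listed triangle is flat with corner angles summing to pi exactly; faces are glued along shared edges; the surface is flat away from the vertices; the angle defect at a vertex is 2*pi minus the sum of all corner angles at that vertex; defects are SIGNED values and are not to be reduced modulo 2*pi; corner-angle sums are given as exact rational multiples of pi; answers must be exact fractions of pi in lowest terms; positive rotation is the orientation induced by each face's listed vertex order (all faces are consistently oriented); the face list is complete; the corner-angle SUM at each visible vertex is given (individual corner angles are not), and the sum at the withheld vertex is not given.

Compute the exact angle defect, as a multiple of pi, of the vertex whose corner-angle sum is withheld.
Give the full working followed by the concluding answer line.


V = 4, E = 6, F = 4; chi = V - E + F = 2
Gauss-Bonnet: total defect = 2*pi*chi = 4*pi; visible defects sum to (8/3)*pi

Answer: defect(P1) = (4/3)*pi


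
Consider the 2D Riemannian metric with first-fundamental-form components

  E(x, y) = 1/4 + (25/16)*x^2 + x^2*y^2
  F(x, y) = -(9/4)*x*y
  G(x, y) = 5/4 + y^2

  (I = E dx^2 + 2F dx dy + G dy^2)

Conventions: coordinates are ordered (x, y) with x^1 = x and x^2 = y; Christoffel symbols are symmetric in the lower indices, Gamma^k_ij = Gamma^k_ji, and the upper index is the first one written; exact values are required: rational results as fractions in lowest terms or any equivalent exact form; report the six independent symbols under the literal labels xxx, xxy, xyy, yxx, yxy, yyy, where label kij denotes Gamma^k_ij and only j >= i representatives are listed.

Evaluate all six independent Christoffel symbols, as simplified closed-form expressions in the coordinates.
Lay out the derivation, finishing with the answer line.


E = 1/4 + (25/16)*x^2 + x^2*y^2; F = -(9/4)*x*y; G = 5/4 + y^2
Gamma^k_ij = (1/2) g^{kl} (d_i g_jl + d_j g_il - d_l g_ij), with g^inv = (1/(EG-F^2)) [[G, -F], [-F, E]]
first partials: E_x = (25/8)*x + 2*x*y^2, E_y = 2*x^2*y, F_x = -(9/4)*y, F_y = -(9/4)*x, G_x = 0, G_y = 2*y
D = EG - F^2 = 5/16 + (1/4)*y^2 + (125/64)*x^2 - (9/4)*x^2*y^2 + x^2*y^4
expanded: Gamma^x_xx = (G E_x - 2F F_x + F E_y)/(2D), Gamma^x_xy = (G E_y - F G_x)/(2D), Gamma^x_yy = (2G F_y - G G_x - F G_y)/(2D), Gamma^y_xx = (2E F_x - E E_y - F E_x)/(2D), Gamma^y_xy = (E G_x - F E_y)/(2D), Gamma^y_yy = (E G_y - 2F F_y + F G_x)/(2D); substitute and cancel common factors

Answer: Gamma_xxx = (-144*x^3*y^2 + 64*x*y^4 - 144*x*y^2 + 125*x)/(64*x^2*y^4 - 144*x^2*y^2 + 125*x^2 + 16*y^2 + 20), Gamma_xxy = (64*x^2*y^3 + 80*x^2*y)/(64*x^2*y^4 - 144*x^2*y^2 + 125*x^2 + 16*y^2 + 20), Gamma_xyy = -180*x/(64*x^2*y^4 - 144*x^2*y^2 + 125*x^2 + 16*y^2 + 20), Gamma_yxx = (-64*x^4*y^3 - 100*x^4*y - 16*x^2*y - 36*y)/(64*x^2*y^4 - 144*x^2*y^2 + 125*x^2 + 16*y^2 + 20), Gamma_yxy = 144*x^3*y^2/(64*x^2*y^4 - 144*x^2*y^2 + 125*x^2 + 16*y^2 + 20), Gamma_yyy = (64*x^2*y^3 - 224*x^2*y + 16*y)/(64*x^2*y^4 - 144*x^2*y^2 + 125*x^2 + 16*y^2 + 20)


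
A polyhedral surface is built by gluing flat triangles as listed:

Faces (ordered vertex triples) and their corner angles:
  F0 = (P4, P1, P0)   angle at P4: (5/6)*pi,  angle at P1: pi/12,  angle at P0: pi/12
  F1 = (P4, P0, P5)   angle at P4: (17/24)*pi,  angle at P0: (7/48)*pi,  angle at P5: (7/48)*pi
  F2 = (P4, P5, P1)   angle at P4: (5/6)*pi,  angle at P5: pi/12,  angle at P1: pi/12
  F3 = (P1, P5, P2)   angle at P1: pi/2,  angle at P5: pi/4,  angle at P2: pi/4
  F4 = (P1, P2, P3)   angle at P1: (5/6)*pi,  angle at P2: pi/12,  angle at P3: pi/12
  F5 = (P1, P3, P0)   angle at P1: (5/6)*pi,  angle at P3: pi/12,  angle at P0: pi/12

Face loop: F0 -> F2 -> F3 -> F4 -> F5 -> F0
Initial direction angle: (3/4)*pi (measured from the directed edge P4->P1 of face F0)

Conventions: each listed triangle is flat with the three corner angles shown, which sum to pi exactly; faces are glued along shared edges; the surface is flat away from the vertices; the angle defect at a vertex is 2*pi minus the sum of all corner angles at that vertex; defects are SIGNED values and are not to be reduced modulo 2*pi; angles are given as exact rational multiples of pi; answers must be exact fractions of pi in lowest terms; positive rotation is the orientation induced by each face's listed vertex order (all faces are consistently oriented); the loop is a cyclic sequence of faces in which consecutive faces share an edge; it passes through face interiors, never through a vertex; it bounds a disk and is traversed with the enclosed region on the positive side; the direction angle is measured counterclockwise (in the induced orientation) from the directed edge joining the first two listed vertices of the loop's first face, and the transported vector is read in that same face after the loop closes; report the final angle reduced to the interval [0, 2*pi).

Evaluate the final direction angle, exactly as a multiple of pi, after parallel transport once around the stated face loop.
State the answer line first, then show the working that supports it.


Answer: final direction angle = (5/12)*pi

enclosed vertex P1: corner angles sum to (7/3)*pi, defect = 2*pi - (7/3)*pi = -pi/3
final direction = starting direction + enclosed defect total, reduced mod 2*pi (induced orientation)
final angle = (3/4)*pi - pi/3 = (5/12)*pi (mod 2*pi)


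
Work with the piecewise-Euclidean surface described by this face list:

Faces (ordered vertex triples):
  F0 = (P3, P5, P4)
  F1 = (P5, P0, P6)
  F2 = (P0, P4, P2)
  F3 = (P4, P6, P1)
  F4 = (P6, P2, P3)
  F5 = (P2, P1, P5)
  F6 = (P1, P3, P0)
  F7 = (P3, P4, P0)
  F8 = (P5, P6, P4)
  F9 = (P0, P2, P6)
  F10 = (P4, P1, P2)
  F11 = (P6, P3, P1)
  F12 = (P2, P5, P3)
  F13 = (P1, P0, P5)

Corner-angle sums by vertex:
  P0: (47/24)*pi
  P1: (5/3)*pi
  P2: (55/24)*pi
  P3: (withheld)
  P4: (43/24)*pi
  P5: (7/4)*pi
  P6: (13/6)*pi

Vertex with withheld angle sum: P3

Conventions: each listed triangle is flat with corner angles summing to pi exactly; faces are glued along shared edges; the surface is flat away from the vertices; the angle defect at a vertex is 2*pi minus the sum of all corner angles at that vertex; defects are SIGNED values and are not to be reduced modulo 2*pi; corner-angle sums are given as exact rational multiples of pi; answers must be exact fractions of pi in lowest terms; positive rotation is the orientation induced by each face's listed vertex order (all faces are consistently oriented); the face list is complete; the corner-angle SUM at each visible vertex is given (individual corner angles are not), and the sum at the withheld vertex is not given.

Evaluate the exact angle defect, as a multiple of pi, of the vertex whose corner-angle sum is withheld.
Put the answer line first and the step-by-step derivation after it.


Answer: defect(P3) = (-3/8)*pi

V = 7, E = 21, F = 14; chi = V - E + F = 0
Gauss-Bonnet: total defect = 2*pi*chi = 0; visible defects sum to (3/8)*pi


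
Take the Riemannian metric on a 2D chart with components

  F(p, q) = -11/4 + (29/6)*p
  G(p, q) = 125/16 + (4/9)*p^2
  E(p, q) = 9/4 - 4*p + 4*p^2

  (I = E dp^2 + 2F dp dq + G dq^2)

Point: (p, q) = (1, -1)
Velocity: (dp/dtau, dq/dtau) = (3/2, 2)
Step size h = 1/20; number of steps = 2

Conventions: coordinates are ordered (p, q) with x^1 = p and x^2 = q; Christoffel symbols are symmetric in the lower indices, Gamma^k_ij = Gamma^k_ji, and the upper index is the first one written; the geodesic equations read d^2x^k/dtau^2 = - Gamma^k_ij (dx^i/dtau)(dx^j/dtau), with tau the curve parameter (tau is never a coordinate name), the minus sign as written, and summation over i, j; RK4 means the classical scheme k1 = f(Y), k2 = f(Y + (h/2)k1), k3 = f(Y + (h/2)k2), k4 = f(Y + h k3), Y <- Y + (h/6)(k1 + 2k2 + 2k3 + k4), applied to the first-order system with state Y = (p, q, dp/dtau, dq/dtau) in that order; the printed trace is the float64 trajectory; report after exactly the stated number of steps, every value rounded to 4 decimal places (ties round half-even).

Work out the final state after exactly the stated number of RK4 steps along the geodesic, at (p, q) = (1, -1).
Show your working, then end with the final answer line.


f(Y) = (dp/dtau, dq/dtau, -Gamma^p_ij Y'^i Y'^j, -Gamma^q_ij Y'^i Y'^j) with the Gammas evaluated at the stage position; h = 0.050000; intermediate values shown to 6 dp
step 0: p = 1.0000, q = -1.0000, dp/dtau = 1.5000, dq/dtau = 2.0000
step 1:
  k1: at (p, q) = (1.000000, -1.000000), (dp/dtau, dq/dtau) = (1.500000, 2.000000); Gamma_ppp = 0.452628, Gamma_ppq = -0.065033, Gamma_pqq = -0.257746, Gamma_qpp = 0.471162, Gamma_qpq = 0.070235, Gamma_qqq = 0.065033; k1 = (1.500000, 2.000000, 0.402769, -1.741658)
  k2: at (p, q) = (1.037500, -0.950000), (dp/dtau, dq/dtau) = (1.510069, 1.956459); Gamma_ppp = 0.464345, Gamma_ppq = -0.070477, Gamma_pqq = -0.258026, Gamma_qpp = 0.456137, Gamma_qpq = 0.074867, Gamma_qqq = 0.070477; k2 = (1.510069, 1.956459, 0.345236, -1.752271)
  k3: at (p, q) = (1.037752, -0.951089), (dp/dtau, dq/dtau) = (1.508631, 1.956193); Gamma_ppp = 0.464419, Gamma_ppq = -0.070513, Gamma_pqq = -0.258025, Gamma_qpp = 0.456036, Gamma_qpq = 0.074898, Gamma_qqq = 0.070513; k3 = (1.508631, 1.956193, 0.346573, -1.749829)
  k4: at (p, q) = (1.075432, -0.902190), (dp/dtau, dq/dtau) = (1.517329, 1.912509); Gamma_ppp = 0.474856, Gamma_ppq = -0.075759, Gamma_pqq = -0.257690, Gamma_qpp = 0.440871, Gamma_qpq = 0.079676, Gamma_qqq = 0.075759; k4 = (1.517329, 1.912509, 0.288986, -1.754535)
  Y <- Y + (h/6)(k1 + 2k2 + 2k3 + k4): p = 1.0755, q = -0.9022, dp/dtau = 1.5173, dq/dtau = 1.9125
step 2:
  k1: at (p, q) = (1.075456, -0.902185), (dp/dtau, dq/dtau) = (1.517295, 1.912497); Gamma_ppp = 0.474862, Gamma_ppq = -0.075762, Gamma_pqq = -0.257690, Gamma_qpp = 0.440861, Gamma_qpq = 0.079679, Gamma_qqq = 0.075762; k1 = (1.517295, 1.912497, 0.289014, -1.754481)
  k2: at (p, q) = (1.113388, -0.854372), (dp/dtau, dq/dtau) = (1.524520, 1.868635); Gamma_ppp = 0.484076, Gamma_ppq = -0.080791, Gamma_pqq = -0.256782, Gamma_qpp = 0.425608, Gamma_qpq = 0.084586, Gamma_qqq = 0.080791; k2 = (1.524520, 1.868635, 0.231872, -1.753219)
  k3: at (p, q) = (1.113569, -0.855469), (dp/dtau, dq/dtau) = (1.523092, 1.868666); Gamma_ppp = 0.484116, Gamma_ppq = -0.080814, Gamma_pqq = -0.256777, Gamma_qpp = 0.425535, Gamma_qpq = 0.084610, Gamma_qqq = 0.080814; k3 = (1.523092, 1.868666, 0.233605, -1.750980)
  k4: at (p, q) = (1.151611, -0.808752), (dp/dtau, dq/dtau) = (1.528975, 1.824948); Gamma_ppp = 0.492109, Gamma_ppq = -0.085584, Gamma_pqq = -0.255340, Gamma_qpp = 0.410322, Gamma_qpq = 0.089603, Gamma_qqq = 0.085584; k4 = (1.528975, 1.824948, 0.177566, -1.744308)
  Y <- Y + (h/6)(k1 + 2k2 + 2k3 + k4): p = 1.1516, q = -0.8088, dp/dtau = 1.5289, dq/dtau = 1.8249

Answer: p = 1.1516, q = -0.8088, dp/dtau = 1.5289, dq/dtau = 1.8249


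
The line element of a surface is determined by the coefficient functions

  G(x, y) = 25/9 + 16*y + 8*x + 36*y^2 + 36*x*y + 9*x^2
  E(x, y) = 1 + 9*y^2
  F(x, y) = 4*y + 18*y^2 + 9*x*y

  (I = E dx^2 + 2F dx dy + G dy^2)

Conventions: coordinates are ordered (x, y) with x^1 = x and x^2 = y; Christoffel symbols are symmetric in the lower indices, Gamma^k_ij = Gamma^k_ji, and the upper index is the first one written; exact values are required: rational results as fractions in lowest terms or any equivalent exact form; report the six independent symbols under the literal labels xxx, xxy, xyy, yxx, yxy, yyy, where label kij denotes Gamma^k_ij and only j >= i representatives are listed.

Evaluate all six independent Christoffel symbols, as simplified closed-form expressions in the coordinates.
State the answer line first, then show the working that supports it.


Answer: Gamma_xxx = 0, Gamma_xxy = 81*y/(81*x^2 + 324*x*y + 72*x + 405*y^2 + 144*y + 25), Gamma_xyy = 162*y/(81*x^2 + 324*x*y + 72*x + 405*y^2 + 144*y + 25), Gamma_yxx = 0, Gamma_yxy = (81*x + 162*y + 36)/(81*x^2 + 324*x*y + 72*x + 405*y^2 + 144*y + 25), Gamma_yyy = (162*x + 324*y + 72)/(81*x^2 + 324*x*y + 72*x + 405*y^2 + 144*y + 25)

E = 1 + 9*y^2; F = 4*y + 18*y^2 + 9*x*y; G = 25/9 + 16*y + 8*x + 36*y^2 + 36*x*y + 9*x^2
Gamma^k_ij = (1/2) g^{kl} (d_i g_jl + d_j g_il - d_l g_ij), with g^inv = (1/(EG-F^2)) [[G, -F], [-F, E]]
first partials: E_x = 0, E_y = 18*y, F_x = 9*y, F_y = 4 + 36*y + 9*x, G_x = 8 + 36*y + 18*x, G_y = 16 + 72*y + 36*x
D = EG - F^2 = 25/9 + 16*y + 8*x + 45*y^2 + 36*x*y + 9*x^2
expanded: Gamma^x_xx = (G E_x - 2F F_x + F E_y)/(2D), Gamma^x_xy = (G E_y - F G_x)/(2D), Gamma^x_yy = (2G F_y - G G_x - F G_y)/(2D), Gamma^y_xx = (2E F_x - E E_y - F E_x)/(2D), Gamma^y_xy = (E G_x - F E_y)/(2D), Gamma^y_yy = (E G_y - 2F F_y + F G_x)/(2D); substitute and cancel common factors


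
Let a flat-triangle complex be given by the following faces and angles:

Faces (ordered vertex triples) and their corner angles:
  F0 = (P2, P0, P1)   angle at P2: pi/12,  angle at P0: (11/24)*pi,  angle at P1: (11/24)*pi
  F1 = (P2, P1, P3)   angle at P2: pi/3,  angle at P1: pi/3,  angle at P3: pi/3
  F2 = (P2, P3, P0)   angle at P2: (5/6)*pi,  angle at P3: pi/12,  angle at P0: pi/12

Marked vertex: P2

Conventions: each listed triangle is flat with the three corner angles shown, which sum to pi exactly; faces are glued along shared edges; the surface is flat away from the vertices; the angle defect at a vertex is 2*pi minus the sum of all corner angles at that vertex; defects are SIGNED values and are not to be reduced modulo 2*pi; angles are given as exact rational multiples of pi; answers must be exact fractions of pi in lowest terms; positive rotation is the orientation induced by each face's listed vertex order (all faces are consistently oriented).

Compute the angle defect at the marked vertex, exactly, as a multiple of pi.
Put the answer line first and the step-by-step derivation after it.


Answer: defect(P2) = (3/4)*pi

Sum of corner angles at P2: (5/4)*pi
defect = 2*pi - (5/4)*pi


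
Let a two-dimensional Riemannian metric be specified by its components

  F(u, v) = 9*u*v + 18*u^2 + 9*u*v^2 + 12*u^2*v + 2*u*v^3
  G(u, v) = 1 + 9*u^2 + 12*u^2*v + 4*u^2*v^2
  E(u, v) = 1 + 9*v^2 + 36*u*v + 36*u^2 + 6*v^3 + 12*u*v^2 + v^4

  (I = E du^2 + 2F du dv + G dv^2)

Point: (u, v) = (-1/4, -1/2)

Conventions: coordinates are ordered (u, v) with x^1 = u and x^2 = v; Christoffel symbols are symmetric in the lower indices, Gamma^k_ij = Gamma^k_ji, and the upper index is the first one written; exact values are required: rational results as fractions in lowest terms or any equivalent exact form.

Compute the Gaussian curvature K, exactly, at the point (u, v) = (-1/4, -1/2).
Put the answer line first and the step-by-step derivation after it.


Answer: K = -1792/19881

E = 137/16, F = 11/8, G = 5/4, EG - F^2 = 141/16 at the point
E_u = -33, E_v = -11, F_u = -17/2, F_v = 3/8, G_u = -2, G_v = 1/2
E_vv = -3, F_uv = -9/2, G_uu = 8
Using the Brioschi determinant formula for K from the metric derivatives:
M1 = [[-E_vv/2 + F_uv - G_uu/2, E_u/2, F_u - E_v/2], [F_v - G_u/2, E, F], [G_v/2, F, G]] = [[-7, -33/2, -3], [11/8, 137/16, 11/8], [1/4, 11/8, 5/4]]; det M1 = -153/4
M2 = [[0, E_v/2, G_u/2], [E_v/2, E, F], [G_u/2, F, G]] = [[0, -11/2, -1], [-11/2, 137/16, 11/8], [-1, 11/8, 5/4]]; det M2 = -125/4
det M1 - det M2 = -7; K = -7 / (141/16)^2 = -1792/19881


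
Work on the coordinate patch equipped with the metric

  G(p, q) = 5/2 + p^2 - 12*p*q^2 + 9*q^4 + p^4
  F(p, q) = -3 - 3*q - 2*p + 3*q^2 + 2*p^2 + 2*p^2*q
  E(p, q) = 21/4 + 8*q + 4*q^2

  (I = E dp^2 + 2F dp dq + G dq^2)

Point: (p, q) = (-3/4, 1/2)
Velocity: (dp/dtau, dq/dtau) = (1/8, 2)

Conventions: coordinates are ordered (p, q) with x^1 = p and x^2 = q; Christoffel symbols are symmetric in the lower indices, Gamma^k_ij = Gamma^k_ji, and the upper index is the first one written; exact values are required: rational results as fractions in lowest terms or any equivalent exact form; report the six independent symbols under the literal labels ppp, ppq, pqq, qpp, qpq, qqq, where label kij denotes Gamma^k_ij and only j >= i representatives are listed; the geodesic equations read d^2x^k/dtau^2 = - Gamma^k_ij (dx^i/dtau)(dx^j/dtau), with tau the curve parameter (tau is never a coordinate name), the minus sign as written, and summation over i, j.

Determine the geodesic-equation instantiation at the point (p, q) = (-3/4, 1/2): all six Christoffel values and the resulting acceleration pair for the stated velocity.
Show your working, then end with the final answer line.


E = 41/4, F = -9/16, G = 1585/256 at the point
E_p = 0, E_q = 12, F_p = -13/2, F_q = 9/8, G_p = -99/16, G_q = 27/2
EG - F^2 = 64661/1024;  g^inv = (1024/64661) * [[1585/256, 9/16], [9/16, 41/4]]
first-kind symbols [ij,l] = (1/2)(d_i g_jl + d_j g_il - d_l g_ij): [pp,p] = E_p/2 = 0, [pp,q] = F_p - E_q/2 = -25/2, [pq,p] = E_q/2 = 6, [pq,q] = G_p/2 = -99/32, [qq,p] = F_q - G_p/2 = 135/32, [qq,q] = G_q/2 = 27/4
Gamma^p_ij = (G*[ij,p] - F*[ij,q])/(EG - F^2), Gamma^q_ij = (E*[ij,q] - F*[ij,p])/(EG - F^2)
Gamma_ppp = -7200/64661, Gamma_ppq = 36258/64661, Gamma_pqq = 245079/517288, Gamma_qpp = -131200/64661, Gamma_qpq = -29016/64661, Gamma_qqq = 73278/64661
d^2p/dtau^2 = -(Gamma_ppp*(1/8)^2 + 2*Gamma_ppq*(1/8)*(2) + Gamma_pqq*(2)^2) = -140556/64661
d^2q/dtau^2 = -(Gamma_qpp*(1/8)^2 + 2*Gamma_qpq*(1/8)*(2) + Gamma_qqq*(2)^2) = -276554/64661

Answer: Gamma_ppp = -7200/64661, Gamma_ppq = 36258/64661, Gamma_pqq = 245079/517288, Gamma_qpp = -131200/64661, Gamma_qpq = -29016/64661, Gamma_qqq = 73278/64661; accelerations (d^2p/dtau^2, d^2q/dtau^2) = (-140556/64661, -276554/64661)


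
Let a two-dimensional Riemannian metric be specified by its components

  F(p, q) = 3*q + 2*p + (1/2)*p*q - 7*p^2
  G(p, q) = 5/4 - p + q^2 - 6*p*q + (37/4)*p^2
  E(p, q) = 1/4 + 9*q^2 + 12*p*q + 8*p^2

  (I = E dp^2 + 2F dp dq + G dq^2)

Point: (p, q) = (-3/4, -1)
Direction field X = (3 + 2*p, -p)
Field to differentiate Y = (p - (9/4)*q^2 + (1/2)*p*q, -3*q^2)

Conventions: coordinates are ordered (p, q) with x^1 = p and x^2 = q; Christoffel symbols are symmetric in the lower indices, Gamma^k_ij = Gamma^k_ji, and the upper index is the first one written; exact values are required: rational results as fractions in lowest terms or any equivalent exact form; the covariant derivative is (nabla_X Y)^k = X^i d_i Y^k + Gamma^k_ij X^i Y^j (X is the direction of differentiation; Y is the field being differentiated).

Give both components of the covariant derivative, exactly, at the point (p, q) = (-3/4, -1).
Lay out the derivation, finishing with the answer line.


E = 91/4, F = -129/16, G = 237/64 at the point
E_p = -24, E_q = -27, F_p = 12, F_q = 21/8, G_p = -71/8, G_q = 5/2
EG - F^2 = 2463/128;  g^inv = (128/2463) * [[237/64, 129/16], [129/16, 91/4]]
first-kind symbols [ij,l] = (1/2)(d_i g_jl + d_j g_il - d_l g_ij): [pp,p] = E_p/2 = -12, [pp,q] = F_p - E_q/2 = 51/2, [pq,p] = E_q/2 = -27/2, [pq,q] = G_p/2 = -71/16, [qq,p] = F_q - G_p/2 = 113/16, [qq,q] = G_q/2 = 5/4
Gamma^p_ij = (G*[ij,p] - F*[ij,q])/(EG - F^2), Gamma^q_ij = (E*[ij,q] - F*[ij,p])/(EG - F^2)
Gamma_ppp = 6876/821, Gamma_ppq = -7319/1642, Gamma_pqq = 12367/6568, Gamma_qpp = 20624/821, Gamma_qpq = -26854/2463, Gamma_qqq = 21857/4926
X = (3/2, 3/4), Y = (-21/8, -3) at the point

Answer: (nabla_X Y)^p = -238359/52544, (nabla_X Y)^q = -444879/13136


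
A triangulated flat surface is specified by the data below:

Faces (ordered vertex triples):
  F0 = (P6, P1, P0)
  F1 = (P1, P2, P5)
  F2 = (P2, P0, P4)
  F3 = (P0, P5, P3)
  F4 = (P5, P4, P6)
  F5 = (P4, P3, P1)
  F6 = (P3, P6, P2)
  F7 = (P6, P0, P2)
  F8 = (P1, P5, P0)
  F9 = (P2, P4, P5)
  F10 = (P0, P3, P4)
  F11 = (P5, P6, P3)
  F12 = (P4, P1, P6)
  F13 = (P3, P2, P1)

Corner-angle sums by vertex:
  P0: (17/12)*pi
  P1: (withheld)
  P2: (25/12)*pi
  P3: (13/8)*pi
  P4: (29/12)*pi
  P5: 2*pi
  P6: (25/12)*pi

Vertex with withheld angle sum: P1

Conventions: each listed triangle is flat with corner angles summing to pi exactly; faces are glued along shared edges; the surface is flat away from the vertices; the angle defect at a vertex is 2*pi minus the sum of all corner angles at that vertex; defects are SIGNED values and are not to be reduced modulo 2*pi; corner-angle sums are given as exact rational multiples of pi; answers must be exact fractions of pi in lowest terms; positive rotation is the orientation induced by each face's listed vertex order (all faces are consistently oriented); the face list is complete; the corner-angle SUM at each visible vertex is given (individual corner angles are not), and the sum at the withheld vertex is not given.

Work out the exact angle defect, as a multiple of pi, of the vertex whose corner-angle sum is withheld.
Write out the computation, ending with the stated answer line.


V = 7, E = 21, F = 14; chi = V - E + F = 0
Gauss-Bonnet: total defect = 2*pi*chi = 0; visible defects sum to (3/8)*pi

Answer: defect(P1) = (-3/8)*pi


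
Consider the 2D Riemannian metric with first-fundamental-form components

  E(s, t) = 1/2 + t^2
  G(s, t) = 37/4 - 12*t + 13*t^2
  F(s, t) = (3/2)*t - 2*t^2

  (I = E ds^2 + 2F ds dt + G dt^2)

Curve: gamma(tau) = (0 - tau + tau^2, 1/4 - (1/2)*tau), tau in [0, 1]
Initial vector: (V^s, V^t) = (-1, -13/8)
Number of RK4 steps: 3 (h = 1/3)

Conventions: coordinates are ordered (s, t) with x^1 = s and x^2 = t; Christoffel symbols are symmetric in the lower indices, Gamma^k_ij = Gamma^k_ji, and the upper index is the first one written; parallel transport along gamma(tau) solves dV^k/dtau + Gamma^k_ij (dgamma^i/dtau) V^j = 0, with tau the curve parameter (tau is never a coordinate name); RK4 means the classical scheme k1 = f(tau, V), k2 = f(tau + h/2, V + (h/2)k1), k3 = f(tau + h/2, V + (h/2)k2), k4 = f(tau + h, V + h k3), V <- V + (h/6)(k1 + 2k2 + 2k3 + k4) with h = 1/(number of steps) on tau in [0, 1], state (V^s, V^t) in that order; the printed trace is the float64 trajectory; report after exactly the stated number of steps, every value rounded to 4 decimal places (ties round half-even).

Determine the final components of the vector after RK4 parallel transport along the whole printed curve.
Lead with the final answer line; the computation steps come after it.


Answer: V^s = -3.0615, V^t = -1.1863

gamma'(tau) = (-1 + 2*tau, -1/2); f(tau, V)^k = -Gamma^k_ij(gamma(tau)) gamma'^i(tau) V^j; h = 1/3; intermediate values shown to 6 dp
curve data and Christoffel symbols at the stage parameters:
  tau = 0.000000: gamma = (0.000000, 0.250000), gamma' = (-1.000000, -0.500000); Gamma_sss = 0.015984, Gamma_sst = 0.451548, Gamma_stt = 1.078921, Gamma_tss = -0.035964, Gamma_tst = -0.015984, Gamma_ttt = -0.427572
  tau = 0.166667: gamma = (-0.138889, 0.166667), gamma' = (-0.666667, -0.500000); Gamma_sss = 0.008144, Gamma_sst = 0.318790, Gamma_stt = 1.781268, Gamma_tss = -0.022106, Gamma_tst = -0.008144, Gamma_ttt = -0.549156
  tau = 0.333333: gamma = (-0.222222, 0.083333), gamma' = (-0.333333, -0.500000); Gamma_sss = 0.002196, Gamma_sst = 0.164865, Gamma_stt = 2.437695, Gamma_tss = -0.010021, Gamma_tst = -0.002196, Gamma_ttt = -0.621984
  tau = 0.500000: gamma = (-0.250000, 0.000000), gamma' = (0.000000, -0.500000); Gamma_sss = 0.000000, Gamma_sst = 0.000000, Gamma_stt = 3.000000, Gamma_tss = 0.000000, Gamma_tst = 0.000000, Gamma_ttt = -0.648649
  tau = 0.666667: gamma = (-0.222222, -0.083333), gamma' = (0.333333, -0.500000); Gamma_sss = 0.002216, Gamma_sst = -0.164991, Gamma_stt = 3.441425, Gamma_tss = 0.008089, Gamma_tst = -0.002216, Gamma_ttt = -0.638799
  tau = 0.833333: gamma = (-0.138889, -0.166667), gamma' = (0.666667, -0.500000); Gamma_sss = 0.008439, Gamma_sst = -0.320675, Gamma_stt = 3.755274, Gamma_tss = 0.014576, Gamma_tst = -0.008439, Gamma_ttt = -0.604526
  tau = 1.000000: gamma = (0.000000, -0.250000), gamma' = (1.000000, -0.500000); Gamma_sss = 0.017611, Gamma_sst = -0.460099, Gamma_stt = 3.949367, Gamma_tss = 0.019813, Gamma_tst = -0.017611, Gamma_ttt = -0.556962
step 0: V^s = -1.0000, V^t = -1.6250
step 1: k1 = (-1.852148, 0.417333), k2 = (-1.931610, 0.460152), k3 = (-1.925920, 0.458403), k4 = (-2.011845, 0.466208); V <- V + (h/6)(k1 + 2k2 + 2k3 + k4): V^s = -1.6433, V^t = -1.4739
step 2: k1 = (-2.014060, 0.466729), k2 = (-2.094097, 0.452778), k3 = (-2.097585, 0.453532), k4 = (-2.153713, 0.430396); V <- V + (h/6)(k1 + 2k2 + 2k3 + k4): V^s = -2.3406, V^t = -1.3233
step 3: k1 = (-2.155002, 0.430592), k2 = (-2.169452, 0.408881), k3 = (-2.176620, 0.409988), k4 = (-2.129877, 0.397308); V <- V + (h/6)(k1 + 2k2 + 2k3 + k4): V^s = -3.0615, V^t = -1.1863


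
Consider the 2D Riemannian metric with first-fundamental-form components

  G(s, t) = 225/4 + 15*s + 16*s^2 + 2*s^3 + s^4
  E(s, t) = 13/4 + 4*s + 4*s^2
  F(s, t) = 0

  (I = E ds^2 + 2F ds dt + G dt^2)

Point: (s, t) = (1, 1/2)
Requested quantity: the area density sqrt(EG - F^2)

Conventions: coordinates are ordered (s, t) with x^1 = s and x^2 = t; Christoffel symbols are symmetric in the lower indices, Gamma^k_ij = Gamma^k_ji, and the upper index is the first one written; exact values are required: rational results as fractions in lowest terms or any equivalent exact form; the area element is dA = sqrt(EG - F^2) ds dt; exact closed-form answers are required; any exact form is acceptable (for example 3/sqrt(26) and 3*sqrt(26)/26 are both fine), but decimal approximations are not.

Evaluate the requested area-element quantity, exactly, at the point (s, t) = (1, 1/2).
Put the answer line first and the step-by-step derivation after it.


Answer: sqrt(EG - F^2) = 57*sqrt(5)/4

E = 45/4, F = 0, G = 361/4; EG - F^2 = 16245/16


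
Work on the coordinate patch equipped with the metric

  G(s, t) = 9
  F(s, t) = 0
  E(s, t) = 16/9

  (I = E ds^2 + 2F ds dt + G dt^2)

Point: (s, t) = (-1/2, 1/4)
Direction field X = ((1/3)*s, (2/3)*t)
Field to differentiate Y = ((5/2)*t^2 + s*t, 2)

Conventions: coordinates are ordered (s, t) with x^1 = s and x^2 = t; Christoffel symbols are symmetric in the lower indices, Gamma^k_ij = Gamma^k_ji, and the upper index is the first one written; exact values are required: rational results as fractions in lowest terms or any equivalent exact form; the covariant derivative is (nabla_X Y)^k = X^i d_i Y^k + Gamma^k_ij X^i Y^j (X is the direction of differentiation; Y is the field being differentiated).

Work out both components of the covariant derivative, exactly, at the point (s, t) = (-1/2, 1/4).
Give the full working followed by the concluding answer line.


E = 16/9, F = 0, G = 9 at the point
E_s = 0, E_t = 0, F_s = 0, F_t = 0, G_s = 0, G_t = 0
EG - F^2 = 16;  g^inv = (1/16) * [[9, 0], [0, 16/9]]
first-kind symbols [ij,l] = (1/2)(d_i g_jl + d_j g_il - d_l g_ij): [ss,s] = E_s/2 = 0, [ss,t] = F_s - E_t/2 = 0, [st,s] = E_t/2 = 0, [st,t] = G_s/2 = 0, [tt,s] = F_t - G_s/2 = 0, [tt,t] = G_t/2 = 0
Gamma^s_ij = (G*[ij,s] - F*[ij,t])/(EG - F^2), Gamma^t_ij = (E*[ij,t] - F*[ij,s])/(EG - F^2)
Gamma_sss = 0, Gamma_sst = 0, Gamma_stt = 0, Gamma_tss = 0, Gamma_tst = 0, Gamma_ttt = 0
X = (-1/6, 1/6), Y = (1/32, 2) at the point

Answer: (nabla_X Y)^s = 1/12, (nabla_X Y)^t = 0


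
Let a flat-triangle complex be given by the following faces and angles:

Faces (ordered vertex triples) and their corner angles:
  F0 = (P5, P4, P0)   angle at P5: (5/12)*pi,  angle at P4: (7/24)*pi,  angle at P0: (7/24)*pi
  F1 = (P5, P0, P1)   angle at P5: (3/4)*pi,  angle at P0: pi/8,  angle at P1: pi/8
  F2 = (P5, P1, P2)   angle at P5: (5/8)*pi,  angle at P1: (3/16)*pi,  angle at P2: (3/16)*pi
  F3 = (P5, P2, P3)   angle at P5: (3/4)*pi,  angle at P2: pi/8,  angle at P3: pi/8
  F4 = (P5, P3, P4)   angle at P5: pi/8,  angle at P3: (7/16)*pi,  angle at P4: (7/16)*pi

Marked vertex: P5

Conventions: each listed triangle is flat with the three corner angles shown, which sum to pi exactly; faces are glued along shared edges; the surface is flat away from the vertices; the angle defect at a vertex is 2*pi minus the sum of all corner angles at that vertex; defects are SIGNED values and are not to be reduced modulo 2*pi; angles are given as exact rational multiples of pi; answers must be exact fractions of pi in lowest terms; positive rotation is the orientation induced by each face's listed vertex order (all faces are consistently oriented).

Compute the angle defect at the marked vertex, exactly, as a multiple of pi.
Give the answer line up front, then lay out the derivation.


Answer: defect(P5) = (-2/3)*pi

Sum of corner angles at P5: (8/3)*pi
defect = 2*pi - (8/3)*pi


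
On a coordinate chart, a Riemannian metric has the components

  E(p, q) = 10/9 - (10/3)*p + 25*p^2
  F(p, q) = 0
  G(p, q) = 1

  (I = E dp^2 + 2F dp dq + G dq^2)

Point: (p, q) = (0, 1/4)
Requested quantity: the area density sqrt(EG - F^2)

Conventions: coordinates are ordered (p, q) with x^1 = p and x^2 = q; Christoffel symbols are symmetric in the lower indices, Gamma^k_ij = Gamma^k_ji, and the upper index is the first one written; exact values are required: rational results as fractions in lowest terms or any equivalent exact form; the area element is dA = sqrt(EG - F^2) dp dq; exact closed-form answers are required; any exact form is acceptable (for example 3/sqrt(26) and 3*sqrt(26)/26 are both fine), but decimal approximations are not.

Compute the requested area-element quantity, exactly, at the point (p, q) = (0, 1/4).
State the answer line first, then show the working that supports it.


Answer: sqrt(EG - F^2) = sqrt(10)/3

E = 10/9, F = 0, G = 1; EG - F^2 = 10/9


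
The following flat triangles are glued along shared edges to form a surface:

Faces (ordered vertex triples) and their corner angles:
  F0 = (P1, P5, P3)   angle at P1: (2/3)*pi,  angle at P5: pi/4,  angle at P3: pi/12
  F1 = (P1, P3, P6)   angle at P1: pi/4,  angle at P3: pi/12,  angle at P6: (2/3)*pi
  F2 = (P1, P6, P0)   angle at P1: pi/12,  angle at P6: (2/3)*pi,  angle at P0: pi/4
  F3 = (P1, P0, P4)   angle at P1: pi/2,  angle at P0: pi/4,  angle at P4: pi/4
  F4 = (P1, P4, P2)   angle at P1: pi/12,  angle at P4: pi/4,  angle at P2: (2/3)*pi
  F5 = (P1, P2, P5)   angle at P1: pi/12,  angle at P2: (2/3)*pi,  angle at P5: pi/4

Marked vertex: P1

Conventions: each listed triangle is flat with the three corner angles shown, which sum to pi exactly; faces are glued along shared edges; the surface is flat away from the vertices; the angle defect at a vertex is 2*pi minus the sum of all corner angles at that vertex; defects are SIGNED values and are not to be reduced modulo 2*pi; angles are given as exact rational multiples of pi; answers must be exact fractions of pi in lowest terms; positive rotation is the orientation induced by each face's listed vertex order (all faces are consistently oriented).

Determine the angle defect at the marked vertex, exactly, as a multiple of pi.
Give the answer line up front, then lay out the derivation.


Answer: defect(P1) = pi/3

Sum of corner angles at P1: (5/3)*pi
defect = 2*pi - (5/3)*pi


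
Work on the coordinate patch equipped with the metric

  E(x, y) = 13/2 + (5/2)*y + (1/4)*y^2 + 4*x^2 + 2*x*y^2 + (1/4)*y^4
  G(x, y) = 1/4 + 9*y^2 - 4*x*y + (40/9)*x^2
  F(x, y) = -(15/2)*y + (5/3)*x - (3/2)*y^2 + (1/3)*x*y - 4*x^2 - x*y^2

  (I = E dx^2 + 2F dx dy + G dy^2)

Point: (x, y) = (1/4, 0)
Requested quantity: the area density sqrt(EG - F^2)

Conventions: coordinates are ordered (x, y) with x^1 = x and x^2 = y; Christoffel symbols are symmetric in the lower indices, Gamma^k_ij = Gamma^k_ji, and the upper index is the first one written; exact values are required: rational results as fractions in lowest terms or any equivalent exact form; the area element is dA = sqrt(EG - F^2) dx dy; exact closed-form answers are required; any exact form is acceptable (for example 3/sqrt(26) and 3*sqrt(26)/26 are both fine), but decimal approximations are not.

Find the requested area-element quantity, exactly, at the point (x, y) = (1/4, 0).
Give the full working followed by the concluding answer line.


E = 27/4, F = 1/6, G = 19/36; EG - F^2 = 509/144

Answer: sqrt(EG - F^2) = sqrt(509)/12


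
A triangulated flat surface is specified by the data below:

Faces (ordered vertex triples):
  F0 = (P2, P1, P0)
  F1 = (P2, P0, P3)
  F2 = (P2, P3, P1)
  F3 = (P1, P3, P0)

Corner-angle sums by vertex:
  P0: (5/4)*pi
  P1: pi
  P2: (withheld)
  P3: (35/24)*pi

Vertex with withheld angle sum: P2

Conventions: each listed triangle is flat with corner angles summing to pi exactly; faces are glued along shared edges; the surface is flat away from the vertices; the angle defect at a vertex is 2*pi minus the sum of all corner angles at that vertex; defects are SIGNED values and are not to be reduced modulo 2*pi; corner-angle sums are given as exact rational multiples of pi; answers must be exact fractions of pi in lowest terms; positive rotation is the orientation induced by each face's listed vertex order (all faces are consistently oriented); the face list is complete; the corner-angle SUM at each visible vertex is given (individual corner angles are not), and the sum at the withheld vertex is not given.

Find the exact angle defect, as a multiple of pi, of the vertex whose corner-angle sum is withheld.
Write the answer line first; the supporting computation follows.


Answer: defect(P2) = (41/24)*pi

V = 4, E = 6, F = 4; chi = V - E + F = 2
Gauss-Bonnet: total defect = 2*pi*chi = 4*pi; visible defects sum to (55/24)*pi


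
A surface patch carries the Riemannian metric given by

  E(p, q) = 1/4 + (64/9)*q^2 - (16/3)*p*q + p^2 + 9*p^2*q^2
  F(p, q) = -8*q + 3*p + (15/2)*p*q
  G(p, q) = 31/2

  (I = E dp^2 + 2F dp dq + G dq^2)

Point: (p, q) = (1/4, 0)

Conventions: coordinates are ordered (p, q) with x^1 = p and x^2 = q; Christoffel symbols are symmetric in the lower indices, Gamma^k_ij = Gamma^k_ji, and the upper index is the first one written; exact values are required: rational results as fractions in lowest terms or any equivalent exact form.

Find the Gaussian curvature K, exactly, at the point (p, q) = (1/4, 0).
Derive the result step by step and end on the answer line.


E = 5/16, F = 3/4, G = 31/2, EG - F^2 = 137/32 at the point
E_p = 1/2, E_q = -4/3, F_p = 3, F_q = -49/8, G_p = 0, G_q = 0
E_qq = 1105/72, F_pq = 15/2, G_pp = 0
Evaluate Brioschi's two determinant matrices M1, M2 and divide by (EG - F^2)^2.
M1 = [[-E_qq/2 + F_pq - G_pp/2, E_p/2, F_p - E_q/2], [F_q - G_p/2, E, F], [G_q/2, F, G]] = [[-25/144, 1/4, 11/3], [-49/8, 5/16, 3/4], [0, 3/4, 31/2]]; det M1 = 28327/4608
M2 = [[0, E_q/2, G_p/2], [E_q/2, E, F], [G_p/2, F, G]] = [[0, -2/3, 0], [-2/3, 5/16, 3/4], [0, 3/4, 31/2]]; det M2 = -62/9
det M1 - det M2 = 60071/4608; K = 60071/4608 / (137/32)^2 = 120142/168921

Answer: K = 120142/168921
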